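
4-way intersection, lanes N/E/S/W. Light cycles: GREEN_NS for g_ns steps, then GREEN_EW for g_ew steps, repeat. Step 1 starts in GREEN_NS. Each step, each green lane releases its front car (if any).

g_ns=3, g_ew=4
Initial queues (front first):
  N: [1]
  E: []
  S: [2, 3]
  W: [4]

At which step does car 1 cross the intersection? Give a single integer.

Step 1 [NS]: N:car1-GO,E:wait,S:car2-GO,W:wait | queues: N=0 E=0 S=1 W=1
Step 2 [NS]: N:empty,E:wait,S:car3-GO,W:wait | queues: N=0 E=0 S=0 W=1
Step 3 [NS]: N:empty,E:wait,S:empty,W:wait | queues: N=0 E=0 S=0 W=1
Step 4 [EW]: N:wait,E:empty,S:wait,W:car4-GO | queues: N=0 E=0 S=0 W=0
Car 1 crosses at step 1

1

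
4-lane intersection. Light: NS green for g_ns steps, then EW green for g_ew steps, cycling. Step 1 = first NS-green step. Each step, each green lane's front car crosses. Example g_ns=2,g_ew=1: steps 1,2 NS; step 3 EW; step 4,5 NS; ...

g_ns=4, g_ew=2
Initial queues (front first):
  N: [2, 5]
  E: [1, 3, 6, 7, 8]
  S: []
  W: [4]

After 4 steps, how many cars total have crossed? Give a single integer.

Answer: 2

Derivation:
Step 1 [NS]: N:car2-GO,E:wait,S:empty,W:wait | queues: N=1 E=5 S=0 W=1
Step 2 [NS]: N:car5-GO,E:wait,S:empty,W:wait | queues: N=0 E=5 S=0 W=1
Step 3 [NS]: N:empty,E:wait,S:empty,W:wait | queues: N=0 E=5 S=0 W=1
Step 4 [NS]: N:empty,E:wait,S:empty,W:wait | queues: N=0 E=5 S=0 W=1
Cars crossed by step 4: 2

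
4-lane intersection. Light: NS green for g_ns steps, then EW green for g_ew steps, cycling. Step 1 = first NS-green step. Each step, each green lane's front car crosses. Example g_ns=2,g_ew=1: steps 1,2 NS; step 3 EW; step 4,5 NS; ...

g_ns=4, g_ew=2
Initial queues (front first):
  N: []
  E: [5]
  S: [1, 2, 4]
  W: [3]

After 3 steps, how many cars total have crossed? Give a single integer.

Step 1 [NS]: N:empty,E:wait,S:car1-GO,W:wait | queues: N=0 E=1 S=2 W=1
Step 2 [NS]: N:empty,E:wait,S:car2-GO,W:wait | queues: N=0 E=1 S=1 W=1
Step 3 [NS]: N:empty,E:wait,S:car4-GO,W:wait | queues: N=0 E=1 S=0 W=1
Cars crossed by step 3: 3

Answer: 3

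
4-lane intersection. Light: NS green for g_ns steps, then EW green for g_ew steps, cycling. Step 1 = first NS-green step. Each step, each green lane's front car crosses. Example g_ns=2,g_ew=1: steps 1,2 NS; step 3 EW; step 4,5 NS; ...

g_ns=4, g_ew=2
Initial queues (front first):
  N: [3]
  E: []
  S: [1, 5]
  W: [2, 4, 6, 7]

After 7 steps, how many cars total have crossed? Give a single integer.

Step 1 [NS]: N:car3-GO,E:wait,S:car1-GO,W:wait | queues: N=0 E=0 S=1 W=4
Step 2 [NS]: N:empty,E:wait,S:car5-GO,W:wait | queues: N=0 E=0 S=0 W=4
Step 3 [NS]: N:empty,E:wait,S:empty,W:wait | queues: N=0 E=0 S=0 W=4
Step 4 [NS]: N:empty,E:wait,S:empty,W:wait | queues: N=0 E=0 S=0 W=4
Step 5 [EW]: N:wait,E:empty,S:wait,W:car2-GO | queues: N=0 E=0 S=0 W=3
Step 6 [EW]: N:wait,E:empty,S:wait,W:car4-GO | queues: N=0 E=0 S=0 W=2
Step 7 [NS]: N:empty,E:wait,S:empty,W:wait | queues: N=0 E=0 S=0 W=2
Cars crossed by step 7: 5

Answer: 5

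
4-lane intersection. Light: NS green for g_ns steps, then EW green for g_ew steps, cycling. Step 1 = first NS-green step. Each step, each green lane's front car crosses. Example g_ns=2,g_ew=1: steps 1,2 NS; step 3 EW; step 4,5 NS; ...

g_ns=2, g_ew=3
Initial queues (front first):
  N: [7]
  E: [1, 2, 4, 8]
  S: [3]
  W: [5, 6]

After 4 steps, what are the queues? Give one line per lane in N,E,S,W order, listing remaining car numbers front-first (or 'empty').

Step 1 [NS]: N:car7-GO,E:wait,S:car3-GO,W:wait | queues: N=0 E=4 S=0 W=2
Step 2 [NS]: N:empty,E:wait,S:empty,W:wait | queues: N=0 E=4 S=0 W=2
Step 3 [EW]: N:wait,E:car1-GO,S:wait,W:car5-GO | queues: N=0 E=3 S=0 W=1
Step 4 [EW]: N:wait,E:car2-GO,S:wait,W:car6-GO | queues: N=0 E=2 S=0 W=0

N: empty
E: 4 8
S: empty
W: empty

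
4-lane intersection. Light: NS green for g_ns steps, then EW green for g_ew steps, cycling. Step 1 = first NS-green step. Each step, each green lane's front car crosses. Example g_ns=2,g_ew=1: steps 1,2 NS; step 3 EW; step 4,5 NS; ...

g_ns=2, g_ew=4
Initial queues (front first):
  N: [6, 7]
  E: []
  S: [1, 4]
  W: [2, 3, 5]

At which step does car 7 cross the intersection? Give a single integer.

Step 1 [NS]: N:car6-GO,E:wait,S:car1-GO,W:wait | queues: N=1 E=0 S=1 W=3
Step 2 [NS]: N:car7-GO,E:wait,S:car4-GO,W:wait | queues: N=0 E=0 S=0 W=3
Step 3 [EW]: N:wait,E:empty,S:wait,W:car2-GO | queues: N=0 E=0 S=0 W=2
Step 4 [EW]: N:wait,E:empty,S:wait,W:car3-GO | queues: N=0 E=0 S=0 W=1
Step 5 [EW]: N:wait,E:empty,S:wait,W:car5-GO | queues: N=0 E=0 S=0 W=0
Car 7 crosses at step 2

2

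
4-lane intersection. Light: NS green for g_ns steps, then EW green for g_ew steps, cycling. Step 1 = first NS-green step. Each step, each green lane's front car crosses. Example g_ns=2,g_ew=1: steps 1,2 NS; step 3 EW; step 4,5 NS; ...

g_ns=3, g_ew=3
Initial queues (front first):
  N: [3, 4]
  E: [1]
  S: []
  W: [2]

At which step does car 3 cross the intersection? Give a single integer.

Step 1 [NS]: N:car3-GO,E:wait,S:empty,W:wait | queues: N=1 E=1 S=0 W=1
Step 2 [NS]: N:car4-GO,E:wait,S:empty,W:wait | queues: N=0 E=1 S=0 W=1
Step 3 [NS]: N:empty,E:wait,S:empty,W:wait | queues: N=0 E=1 S=0 W=1
Step 4 [EW]: N:wait,E:car1-GO,S:wait,W:car2-GO | queues: N=0 E=0 S=0 W=0
Car 3 crosses at step 1

1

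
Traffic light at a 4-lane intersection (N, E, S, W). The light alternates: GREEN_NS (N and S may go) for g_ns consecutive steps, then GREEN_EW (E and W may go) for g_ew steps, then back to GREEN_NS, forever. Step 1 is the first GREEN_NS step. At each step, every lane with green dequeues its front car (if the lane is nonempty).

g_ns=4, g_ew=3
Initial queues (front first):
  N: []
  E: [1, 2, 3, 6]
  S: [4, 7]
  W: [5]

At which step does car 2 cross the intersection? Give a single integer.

Step 1 [NS]: N:empty,E:wait,S:car4-GO,W:wait | queues: N=0 E=4 S=1 W=1
Step 2 [NS]: N:empty,E:wait,S:car7-GO,W:wait | queues: N=0 E=4 S=0 W=1
Step 3 [NS]: N:empty,E:wait,S:empty,W:wait | queues: N=0 E=4 S=0 W=1
Step 4 [NS]: N:empty,E:wait,S:empty,W:wait | queues: N=0 E=4 S=0 W=1
Step 5 [EW]: N:wait,E:car1-GO,S:wait,W:car5-GO | queues: N=0 E=3 S=0 W=0
Step 6 [EW]: N:wait,E:car2-GO,S:wait,W:empty | queues: N=0 E=2 S=0 W=0
Step 7 [EW]: N:wait,E:car3-GO,S:wait,W:empty | queues: N=0 E=1 S=0 W=0
Step 8 [NS]: N:empty,E:wait,S:empty,W:wait | queues: N=0 E=1 S=0 W=0
Step 9 [NS]: N:empty,E:wait,S:empty,W:wait | queues: N=0 E=1 S=0 W=0
Step 10 [NS]: N:empty,E:wait,S:empty,W:wait | queues: N=0 E=1 S=0 W=0
Step 11 [NS]: N:empty,E:wait,S:empty,W:wait | queues: N=0 E=1 S=0 W=0
Step 12 [EW]: N:wait,E:car6-GO,S:wait,W:empty | queues: N=0 E=0 S=0 W=0
Car 2 crosses at step 6

6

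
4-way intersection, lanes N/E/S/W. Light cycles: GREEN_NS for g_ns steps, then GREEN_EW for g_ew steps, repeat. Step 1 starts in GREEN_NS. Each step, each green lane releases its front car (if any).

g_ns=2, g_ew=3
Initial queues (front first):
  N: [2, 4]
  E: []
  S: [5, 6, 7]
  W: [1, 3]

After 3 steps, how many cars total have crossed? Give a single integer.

Answer: 5

Derivation:
Step 1 [NS]: N:car2-GO,E:wait,S:car5-GO,W:wait | queues: N=1 E=0 S=2 W=2
Step 2 [NS]: N:car4-GO,E:wait,S:car6-GO,W:wait | queues: N=0 E=0 S=1 W=2
Step 3 [EW]: N:wait,E:empty,S:wait,W:car1-GO | queues: N=0 E=0 S=1 W=1
Cars crossed by step 3: 5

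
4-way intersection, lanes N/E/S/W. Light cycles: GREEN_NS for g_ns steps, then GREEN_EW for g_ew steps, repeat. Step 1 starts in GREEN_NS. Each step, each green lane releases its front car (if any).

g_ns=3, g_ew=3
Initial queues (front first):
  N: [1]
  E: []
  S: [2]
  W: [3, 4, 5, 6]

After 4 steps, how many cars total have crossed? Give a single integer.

Step 1 [NS]: N:car1-GO,E:wait,S:car2-GO,W:wait | queues: N=0 E=0 S=0 W=4
Step 2 [NS]: N:empty,E:wait,S:empty,W:wait | queues: N=0 E=0 S=0 W=4
Step 3 [NS]: N:empty,E:wait,S:empty,W:wait | queues: N=0 E=0 S=0 W=4
Step 4 [EW]: N:wait,E:empty,S:wait,W:car3-GO | queues: N=0 E=0 S=0 W=3
Cars crossed by step 4: 3

Answer: 3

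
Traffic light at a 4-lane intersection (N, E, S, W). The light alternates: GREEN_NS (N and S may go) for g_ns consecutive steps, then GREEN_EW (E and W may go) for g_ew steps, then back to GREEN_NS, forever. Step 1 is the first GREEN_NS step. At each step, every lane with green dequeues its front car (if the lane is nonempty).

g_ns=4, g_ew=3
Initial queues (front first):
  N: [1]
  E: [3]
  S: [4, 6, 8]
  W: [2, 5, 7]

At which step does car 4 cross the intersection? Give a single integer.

Step 1 [NS]: N:car1-GO,E:wait,S:car4-GO,W:wait | queues: N=0 E=1 S=2 W=3
Step 2 [NS]: N:empty,E:wait,S:car6-GO,W:wait | queues: N=0 E=1 S=1 W=3
Step 3 [NS]: N:empty,E:wait,S:car8-GO,W:wait | queues: N=0 E=1 S=0 W=3
Step 4 [NS]: N:empty,E:wait,S:empty,W:wait | queues: N=0 E=1 S=0 W=3
Step 5 [EW]: N:wait,E:car3-GO,S:wait,W:car2-GO | queues: N=0 E=0 S=0 W=2
Step 6 [EW]: N:wait,E:empty,S:wait,W:car5-GO | queues: N=0 E=0 S=0 W=1
Step 7 [EW]: N:wait,E:empty,S:wait,W:car7-GO | queues: N=0 E=0 S=0 W=0
Car 4 crosses at step 1

1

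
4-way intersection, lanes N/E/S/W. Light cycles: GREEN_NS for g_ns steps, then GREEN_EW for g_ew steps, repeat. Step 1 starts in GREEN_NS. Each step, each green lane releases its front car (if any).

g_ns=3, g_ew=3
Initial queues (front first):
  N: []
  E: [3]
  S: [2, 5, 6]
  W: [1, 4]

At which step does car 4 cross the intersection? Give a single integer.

Step 1 [NS]: N:empty,E:wait,S:car2-GO,W:wait | queues: N=0 E=1 S=2 W=2
Step 2 [NS]: N:empty,E:wait,S:car5-GO,W:wait | queues: N=0 E=1 S=1 W=2
Step 3 [NS]: N:empty,E:wait,S:car6-GO,W:wait | queues: N=0 E=1 S=0 W=2
Step 4 [EW]: N:wait,E:car3-GO,S:wait,W:car1-GO | queues: N=0 E=0 S=0 W=1
Step 5 [EW]: N:wait,E:empty,S:wait,W:car4-GO | queues: N=0 E=0 S=0 W=0
Car 4 crosses at step 5

5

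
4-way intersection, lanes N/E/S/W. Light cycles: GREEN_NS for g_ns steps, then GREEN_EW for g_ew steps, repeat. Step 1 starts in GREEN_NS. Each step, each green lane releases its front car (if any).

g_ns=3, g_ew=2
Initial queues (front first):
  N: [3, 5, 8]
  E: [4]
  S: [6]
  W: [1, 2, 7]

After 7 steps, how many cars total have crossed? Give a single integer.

Step 1 [NS]: N:car3-GO,E:wait,S:car6-GO,W:wait | queues: N=2 E=1 S=0 W=3
Step 2 [NS]: N:car5-GO,E:wait,S:empty,W:wait | queues: N=1 E=1 S=0 W=3
Step 3 [NS]: N:car8-GO,E:wait,S:empty,W:wait | queues: N=0 E=1 S=0 W=3
Step 4 [EW]: N:wait,E:car4-GO,S:wait,W:car1-GO | queues: N=0 E=0 S=0 W=2
Step 5 [EW]: N:wait,E:empty,S:wait,W:car2-GO | queues: N=0 E=0 S=0 W=1
Step 6 [NS]: N:empty,E:wait,S:empty,W:wait | queues: N=0 E=0 S=0 W=1
Step 7 [NS]: N:empty,E:wait,S:empty,W:wait | queues: N=0 E=0 S=0 W=1
Cars crossed by step 7: 7

Answer: 7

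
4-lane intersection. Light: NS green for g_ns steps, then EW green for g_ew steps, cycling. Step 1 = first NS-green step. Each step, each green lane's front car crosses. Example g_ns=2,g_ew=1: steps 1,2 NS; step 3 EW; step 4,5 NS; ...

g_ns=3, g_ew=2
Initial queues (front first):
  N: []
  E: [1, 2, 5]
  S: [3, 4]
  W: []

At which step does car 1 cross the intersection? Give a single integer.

Step 1 [NS]: N:empty,E:wait,S:car3-GO,W:wait | queues: N=0 E=3 S=1 W=0
Step 2 [NS]: N:empty,E:wait,S:car4-GO,W:wait | queues: N=0 E=3 S=0 W=0
Step 3 [NS]: N:empty,E:wait,S:empty,W:wait | queues: N=0 E=3 S=0 W=0
Step 4 [EW]: N:wait,E:car1-GO,S:wait,W:empty | queues: N=0 E=2 S=0 W=0
Step 5 [EW]: N:wait,E:car2-GO,S:wait,W:empty | queues: N=0 E=1 S=0 W=0
Step 6 [NS]: N:empty,E:wait,S:empty,W:wait | queues: N=0 E=1 S=0 W=0
Step 7 [NS]: N:empty,E:wait,S:empty,W:wait | queues: N=0 E=1 S=0 W=0
Step 8 [NS]: N:empty,E:wait,S:empty,W:wait | queues: N=0 E=1 S=0 W=0
Step 9 [EW]: N:wait,E:car5-GO,S:wait,W:empty | queues: N=0 E=0 S=0 W=0
Car 1 crosses at step 4

4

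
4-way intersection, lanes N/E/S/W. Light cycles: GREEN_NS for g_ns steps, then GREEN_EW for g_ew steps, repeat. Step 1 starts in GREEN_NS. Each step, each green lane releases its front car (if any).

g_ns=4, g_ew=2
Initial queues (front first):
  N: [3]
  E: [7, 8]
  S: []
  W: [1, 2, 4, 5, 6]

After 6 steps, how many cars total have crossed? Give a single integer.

Step 1 [NS]: N:car3-GO,E:wait,S:empty,W:wait | queues: N=0 E=2 S=0 W=5
Step 2 [NS]: N:empty,E:wait,S:empty,W:wait | queues: N=0 E=2 S=0 W=5
Step 3 [NS]: N:empty,E:wait,S:empty,W:wait | queues: N=0 E=2 S=0 W=5
Step 4 [NS]: N:empty,E:wait,S:empty,W:wait | queues: N=0 E=2 S=0 W=5
Step 5 [EW]: N:wait,E:car7-GO,S:wait,W:car1-GO | queues: N=0 E=1 S=0 W=4
Step 6 [EW]: N:wait,E:car8-GO,S:wait,W:car2-GO | queues: N=0 E=0 S=0 W=3
Cars crossed by step 6: 5

Answer: 5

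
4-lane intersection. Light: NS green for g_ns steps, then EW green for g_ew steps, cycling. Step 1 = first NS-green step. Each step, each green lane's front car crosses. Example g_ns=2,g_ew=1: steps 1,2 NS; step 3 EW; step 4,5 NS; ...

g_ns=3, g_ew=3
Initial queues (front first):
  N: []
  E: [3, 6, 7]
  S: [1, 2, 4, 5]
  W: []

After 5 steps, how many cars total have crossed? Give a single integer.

Answer: 5

Derivation:
Step 1 [NS]: N:empty,E:wait,S:car1-GO,W:wait | queues: N=0 E=3 S=3 W=0
Step 2 [NS]: N:empty,E:wait,S:car2-GO,W:wait | queues: N=0 E=3 S=2 W=0
Step 3 [NS]: N:empty,E:wait,S:car4-GO,W:wait | queues: N=0 E=3 S=1 W=0
Step 4 [EW]: N:wait,E:car3-GO,S:wait,W:empty | queues: N=0 E=2 S=1 W=0
Step 5 [EW]: N:wait,E:car6-GO,S:wait,W:empty | queues: N=0 E=1 S=1 W=0
Cars crossed by step 5: 5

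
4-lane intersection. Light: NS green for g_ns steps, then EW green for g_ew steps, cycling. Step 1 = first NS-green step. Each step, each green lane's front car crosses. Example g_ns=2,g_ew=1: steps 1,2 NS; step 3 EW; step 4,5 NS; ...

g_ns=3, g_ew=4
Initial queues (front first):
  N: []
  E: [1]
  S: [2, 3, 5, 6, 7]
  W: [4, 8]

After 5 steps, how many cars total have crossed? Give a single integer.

Step 1 [NS]: N:empty,E:wait,S:car2-GO,W:wait | queues: N=0 E=1 S=4 W=2
Step 2 [NS]: N:empty,E:wait,S:car3-GO,W:wait | queues: N=0 E=1 S=3 W=2
Step 3 [NS]: N:empty,E:wait,S:car5-GO,W:wait | queues: N=0 E=1 S=2 W=2
Step 4 [EW]: N:wait,E:car1-GO,S:wait,W:car4-GO | queues: N=0 E=0 S=2 W=1
Step 5 [EW]: N:wait,E:empty,S:wait,W:car8-GO | queues: N=0 E=0 S=2 W=0
Cars crossed by step 5: 6

Answer: 6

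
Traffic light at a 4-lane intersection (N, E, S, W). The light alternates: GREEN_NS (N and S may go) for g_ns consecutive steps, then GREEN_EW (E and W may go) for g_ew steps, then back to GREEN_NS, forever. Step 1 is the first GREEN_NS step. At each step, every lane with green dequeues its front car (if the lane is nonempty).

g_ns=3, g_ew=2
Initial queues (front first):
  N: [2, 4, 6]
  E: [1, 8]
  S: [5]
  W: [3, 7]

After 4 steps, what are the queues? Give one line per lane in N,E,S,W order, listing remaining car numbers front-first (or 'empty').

Step 1 [NS]: N:car2-GO,E:wait,S:car5-GO,W:wait | queues: N=2 E=2 S=0 W=2
Step 2 [NS]: N:car4-GO,E:wait,S:empty,W:wait | queues: N=1 E=2 S=0 W=2
Step 3 [NS]: N:car6-GO,E:wait,S:empty,W:wait | queues: N=0 E=2 S=0 W=2
Step 4 [EW]: N:wait,E:car1-GO,S:wait,W:car3-GO | queues: N=0 E=1 S=0 W=1

N: empty
E: 8
S: empty
W: 7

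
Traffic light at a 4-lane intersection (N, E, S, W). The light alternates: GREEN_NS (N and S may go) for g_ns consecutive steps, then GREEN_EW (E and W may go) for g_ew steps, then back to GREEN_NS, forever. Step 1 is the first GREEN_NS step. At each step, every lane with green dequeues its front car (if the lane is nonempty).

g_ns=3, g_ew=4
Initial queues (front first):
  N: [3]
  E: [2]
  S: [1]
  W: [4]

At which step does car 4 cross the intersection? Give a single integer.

Step 1 [NS]: N:car3-GO,E:wait,S:car1-GO,W:wait | queues: N=0 E=1 S=0 W=1
Step 2 [NS]: N:empty,E:wait,S:empty,W:wait | queues: N=0 E=1 S=0 W=1
Step 3 [NS]: N:empty,E:wait,S:empty,W:wait | queues: N=0 E=1 S=0 W=1
Step 4 [EW]: N:wait,E:car2-GO,S:wait,W:car4-GO | queues: N=0 E=0 S=0 W=0
Car 4 crosses at step 4

4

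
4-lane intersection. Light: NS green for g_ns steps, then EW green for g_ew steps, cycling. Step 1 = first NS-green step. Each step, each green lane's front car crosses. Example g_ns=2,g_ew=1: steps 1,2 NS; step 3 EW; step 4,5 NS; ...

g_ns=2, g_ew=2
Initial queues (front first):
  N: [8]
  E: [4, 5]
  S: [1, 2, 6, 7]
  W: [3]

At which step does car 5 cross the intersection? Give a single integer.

Step 1 [NS]: N:car8-GO,E:wait,S:car1-GO,W:wait | queues: N=0 E=2 S=3 W=1
Step 2 [NS]: N:empty,E:wait,S:car2-GO,W:wait | queues: N=0 E=2 S=2 W=1
Step 3 [EW]: N:wait,E:car4-GO,S:wait,W:car3-GO | queues: N=0 E=1 S=2 W=0
Step 4 [EW]: N:wait,E:car5-GO,S:wait,W:empty | queues: N=0 E=0 S=2 W=0
Step 5 [NS]: N:empty,E:wait,S:car6-GO,W:wait | queues: N=0 E=0 S=1 W=0
Step 6 [NS]: N:empty,E:wait,S:car7-GO,W:wait | queues: N=0 E=0 S=0 W=0
Car 5 crosses at step 4

4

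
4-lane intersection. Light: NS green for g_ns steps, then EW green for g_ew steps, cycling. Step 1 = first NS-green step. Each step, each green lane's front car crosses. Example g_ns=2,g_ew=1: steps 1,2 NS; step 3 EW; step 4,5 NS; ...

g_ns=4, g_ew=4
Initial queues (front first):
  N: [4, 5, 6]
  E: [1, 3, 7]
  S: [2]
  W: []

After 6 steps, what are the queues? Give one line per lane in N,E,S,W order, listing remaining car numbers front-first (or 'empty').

Step 1 [NS]: N:car4-GO,E:wait,S:car2-GO,W:wait | queues: N=2 E=3 S=0 W=0
Step 2 [NS]: N:car5-GO,E:wait,S:empty,W:wait | queues: N=1 E=3 S=0 W=0
Step 3 [NS]: N:car6-GO,E:wait,S:empty,W:wait | queues: N=0 E=3 S=0 W=0
Step 4 [NS]: N:empty,E:wait,S:empty,W:wait | queues: N=0 E=3 S=0 W=0
Step 5 [EW]: N:wait,E:car1-GO,S:wait,W:empty | queues: N=0 E=2 S=0 W=0
Step 6 [EW]: N:wait,E:car3-GO,S:wait,W:empty | queues: N=0 E=1 S=0 W=0

N: empty
E: 7
S: empty
W: empty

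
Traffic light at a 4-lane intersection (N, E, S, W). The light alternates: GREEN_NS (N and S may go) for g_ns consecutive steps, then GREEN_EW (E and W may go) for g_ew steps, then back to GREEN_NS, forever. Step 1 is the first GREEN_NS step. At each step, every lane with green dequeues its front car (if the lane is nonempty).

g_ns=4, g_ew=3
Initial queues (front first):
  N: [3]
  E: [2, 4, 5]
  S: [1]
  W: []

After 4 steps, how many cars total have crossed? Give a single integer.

Step 1 [NS]: N:car3-GO,E:wait,S:car1-GO,W:wait | queues: N=0 E=3 S=0 W=0
Step 2 [NS]: N:empty,E:wait,S:empty,W:wait | queues: N=0 E=3 S=0 W=0
Step 3 [NS]: N:empty,E:wait,S:empty,W:wait | queues: N=0 E=3 S=0 W=0
Step 4 [NS]: N:empty,E:wait,S:empty,W:wait | queues: N=0 E=3 S=0 W=0
Cars crossed by step 4: 2

Answer: 2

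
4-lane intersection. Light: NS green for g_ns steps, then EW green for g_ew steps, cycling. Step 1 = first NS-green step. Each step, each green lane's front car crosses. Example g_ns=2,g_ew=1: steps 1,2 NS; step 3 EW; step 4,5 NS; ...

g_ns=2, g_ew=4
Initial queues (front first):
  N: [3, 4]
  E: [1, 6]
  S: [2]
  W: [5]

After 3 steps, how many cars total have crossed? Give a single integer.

Step 1 [NS]: N:car3-GO,E:wait,S:car2-GO,W:wait | queues: N=1 E=2 S=0 W=1
Step 2 [NS]: N:car4-GO,E:wait,S:empty,W:wait | queues: N=0 E=2 S=0 W=1
Step 3 [EW]: N:wait,E:car1-GO,S:wait,W:car5-GO | queues: N=0 E=1 S=0 W=0
Cars crossed by step 3: 5

Answer: 5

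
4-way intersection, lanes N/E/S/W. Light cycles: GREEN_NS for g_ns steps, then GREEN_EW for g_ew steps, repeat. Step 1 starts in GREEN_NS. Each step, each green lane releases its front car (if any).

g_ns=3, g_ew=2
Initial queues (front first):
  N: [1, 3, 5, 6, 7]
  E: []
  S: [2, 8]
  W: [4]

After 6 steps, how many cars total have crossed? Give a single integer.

Step 1 [NS]: N:car1-GO,E:wait,S:car2-GO,W:wait | queues: N=4 E=0 S=1 W=1
Step 2 [NS]: N:car3-GO,E:wait,S:car8-GO,W:wait | queues: N=3 E=0 S=0 W=1
Step 3 [NS]: N:car5-GO,E:wait,S:empty,W:wait | queues: N=2 E=0 S=0 W=1
Step 4 [EW]: N:wait,E:empty,S:wait,W:car4-GO | queues: N=2 E=0 S=0 W=0
Step 5 [EW]: N:wait,E:empty,S:wait,W:empty | queues: N=2 E=0 S=0 W=0
Step 6 [NS]: N:car6-GO,E:wait,S:empty,W:wait | queues: N=1 E=0 S=0 W=0
Cars crossed by step 6: 7

Answer: 7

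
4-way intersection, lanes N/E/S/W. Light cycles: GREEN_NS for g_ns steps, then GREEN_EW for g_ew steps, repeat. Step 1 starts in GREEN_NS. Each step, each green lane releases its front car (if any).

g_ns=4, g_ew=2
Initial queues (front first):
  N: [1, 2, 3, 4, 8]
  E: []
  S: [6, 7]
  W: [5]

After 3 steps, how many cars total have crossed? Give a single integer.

Step 1 [NS]: N:car1-GO,E:wait,S:car6-GO,W:wait | queues: N=4 E=0 S=1 W=1
Step 2 [NS]: N:car2-GO,E:wait,S:car7-GO,W:wait | queues: N=3 E=0 S=0 W=1
Step 3 [NS]: N:car3-GO,E:wait,S:empty,W:wait | queues: N=2 E=0 S=0 W=1
Cars crossed by step 3: 5

Answer: 5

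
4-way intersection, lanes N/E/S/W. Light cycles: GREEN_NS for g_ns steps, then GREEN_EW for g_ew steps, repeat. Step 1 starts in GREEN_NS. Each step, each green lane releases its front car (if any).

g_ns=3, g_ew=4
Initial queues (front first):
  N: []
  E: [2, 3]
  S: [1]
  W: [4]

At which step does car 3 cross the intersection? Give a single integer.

Step 1 [NS]: N:empty,E:wait,S:car1-GO,W:wait | queues: N=0 E=2 S=0 W=1
Step 2 [NS]: N:empty,E:wait,S:empty,W:wait | queues: N=0 E=2 S=0 W=1
Step 3 [NS]: N:empty,E:wait,S:empty,W:wait | queues: N=0 E=2 S=0 W=1
Step 4 [EW]: N:wait,E:car2-GO,S:wait,W:car4-GO | queues: N=0 E=1 S=0 W=0
Step 5 [EW]: N:wait,E:car3-GO,S:wait,W:empty | queues: N=0 E=0 S=0 W=0
Car 3 crosses at step 5

5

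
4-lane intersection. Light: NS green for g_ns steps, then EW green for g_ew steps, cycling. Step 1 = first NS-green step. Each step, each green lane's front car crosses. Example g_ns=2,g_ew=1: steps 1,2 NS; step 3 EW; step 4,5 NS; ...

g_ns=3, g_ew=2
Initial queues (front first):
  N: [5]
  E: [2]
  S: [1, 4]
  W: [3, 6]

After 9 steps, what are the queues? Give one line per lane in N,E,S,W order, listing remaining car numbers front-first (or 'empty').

Step 1 [NS]: N:car5-GO,E:wait,S:car1-GO,W:wait | queues: N=0 E=1 S=1 W=2
Step 2 [NS]: N:empty,E:wait,S:car4-GO,W:wait | queues: N=0 E=1 S=0 W=2
Step 3 [NS]: N:empty,E:wait,S:empty,W:wait | queues: N=0 E=1 S=0 W=2
Step 4 [EW]: N:wait,E:car2-GO,S:wait,W:car3-GO | queues: N=0 E=0 S=0 W=1
Step 5 [EW]: N:wait,E:empty,S:wait,W:car6-GO | queues: N=0 E=0 S=0 W=0

N: empty
E: empty
S: empty
W: empty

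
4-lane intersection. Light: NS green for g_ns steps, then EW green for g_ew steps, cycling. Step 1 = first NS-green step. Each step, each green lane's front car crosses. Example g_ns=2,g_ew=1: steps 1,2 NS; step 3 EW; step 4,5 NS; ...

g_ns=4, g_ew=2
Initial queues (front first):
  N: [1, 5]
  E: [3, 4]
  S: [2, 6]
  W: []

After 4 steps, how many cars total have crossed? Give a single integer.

Step 1 [NS]: N:car1-GO,E:wait,S:car2-GO,W:wait | queues: N=1 E=2 S=1 W=0
Step 2 [NS]: N:car5-GO,E:wait,S:car6-GO,W:wait | queues: N=0 E=2 S=0 W=0
Step 3 [NS]: N:empty,E:wait,S:empty,W:wait | queues: N=0 E=2 S=0 W=0
Step 4 [NS]: N:empty,E:wait,S:empty,W:wait | queues: N=0 E=2 S=0 W=0
Cars crossed by step 4: 4

Answer: 4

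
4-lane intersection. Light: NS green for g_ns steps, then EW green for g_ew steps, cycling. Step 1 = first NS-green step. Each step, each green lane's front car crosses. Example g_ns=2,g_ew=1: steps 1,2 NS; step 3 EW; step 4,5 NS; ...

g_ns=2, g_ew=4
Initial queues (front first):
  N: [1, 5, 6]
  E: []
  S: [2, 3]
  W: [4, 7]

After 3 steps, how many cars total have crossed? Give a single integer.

Answer: 5

Derivation:
Step 1 [NS]: N:car1-GO,E:wait,S:car2-GO,W:wait | queues: N=2 E=0 S=1 W=2
Step 2 [NS]: N:car5-GO,E:wait,S:car3-GO,W:wait | queues: N=1 E=0 S=0 W=2
Step 3 [EW]: N:wait,E:empty,S:wait,W:car4-GO | queues: N=1 E=0 S=0 W=1
Cars crossed by step 3: 5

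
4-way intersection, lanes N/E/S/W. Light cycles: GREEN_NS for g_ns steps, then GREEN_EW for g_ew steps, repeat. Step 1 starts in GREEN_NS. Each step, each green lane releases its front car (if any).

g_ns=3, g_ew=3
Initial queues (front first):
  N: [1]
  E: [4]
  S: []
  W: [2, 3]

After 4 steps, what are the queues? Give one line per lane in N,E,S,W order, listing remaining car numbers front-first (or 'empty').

Step 1 [NS]: N:car1-GO,E:wait,S:empty,W:wait | queues: N=0 E=1 S=0 W=2
Step 2 [NS]: N:empty,E:wait,S:empty,W:wait | queues: N=0 E=1 S=0 W=2
Step 3 [NS]: N:empty,E:wait,S:empty,W:wait | queues: N=0 E=1 S=0 W=2
Step 4 [EW]: N:wait,E:car4-GO,S:wait,W:car2-GO | queues: N=0 E=0 S=0 W=1

N: empty
E: empty
S: empty
W: 3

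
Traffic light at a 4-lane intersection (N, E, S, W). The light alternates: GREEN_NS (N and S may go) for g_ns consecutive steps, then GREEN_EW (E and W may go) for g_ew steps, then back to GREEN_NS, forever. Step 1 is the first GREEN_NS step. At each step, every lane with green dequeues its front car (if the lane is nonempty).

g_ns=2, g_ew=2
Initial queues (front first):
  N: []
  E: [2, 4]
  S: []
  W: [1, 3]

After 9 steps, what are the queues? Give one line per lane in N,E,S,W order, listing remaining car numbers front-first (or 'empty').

Step 1 [NS]: N:empty,E:wait,S:empty,W:wait | queues: N=0 E=2 S=0 W=2
Step 2 [NS]: N:empty,E:wait,S:empty,W:wait | queues: N=0 E=2 S=0 W=2
Step 3 [EW]: N:wait,E:car2-GO,S:wait,W:car1-GO | queues: N=0 E=1 S=0 W=1
Step 4 [EW]: N:wait,E:car4-GO,S:wait,W:car3-GO | queues: N=0 E=0 S=0 W=0

N: empty
E: empty
S: empty
W: empty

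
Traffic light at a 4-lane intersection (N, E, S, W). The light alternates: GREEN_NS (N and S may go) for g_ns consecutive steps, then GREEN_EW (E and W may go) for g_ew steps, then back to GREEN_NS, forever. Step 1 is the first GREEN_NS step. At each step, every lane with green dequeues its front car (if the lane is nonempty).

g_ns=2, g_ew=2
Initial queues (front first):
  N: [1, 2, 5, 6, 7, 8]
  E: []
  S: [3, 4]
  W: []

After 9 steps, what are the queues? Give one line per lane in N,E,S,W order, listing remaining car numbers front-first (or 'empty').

Step 1 [NS]: N:car1-GO,E:wait,S:car3-GO,W:wait | queues: N=5 E=0 S=1 W=0
Step 2 [NS]: N:car2-GO,E:wait,S:car4-GO,W:wait | queues: N=4 E=0 S=0 W=0
Step 3 [EW]: N:wait,E:empty,S:wait,W:empty | queues: N=4 E=0 S=0 W=0
Step 4 [EW]: N:wait,E:empty,S:wait,W:empty | queues: N=4 E=0 S=0 W=0
Step 5 [NS]: N:car5-GO,E:wait,S:empty,W:wait | queues: N=3 E=0 S=0 W=0
Step 6 [NS]: N:car6-GO,E:wait,S:empty,W:wait | queues: N=2 E=0 S=0 W=0
Step 7 [EW]: N:wait,E:empty,S:wait,W:empty | queues: N=2 E=0 S=0 W=0
Step 8 [EW]: N:wait,E:empty,S:wait,W:empty | queues: N=2 E=0 S=0 W=0
Step 9 [NS]: N:car7-GO,E:wait,S:empty,W:wait | queues: N=1 E=0 S=0 W=0

N: 8
E: empty
S: empty
W: empty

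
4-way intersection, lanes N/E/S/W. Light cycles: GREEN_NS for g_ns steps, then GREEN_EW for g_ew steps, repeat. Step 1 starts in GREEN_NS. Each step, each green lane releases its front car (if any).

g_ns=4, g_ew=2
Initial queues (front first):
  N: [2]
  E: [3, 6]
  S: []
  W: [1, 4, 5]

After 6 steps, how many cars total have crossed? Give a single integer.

Step 1 [NS]: N:car2-GO,E:wait,S:empty,W:wait | queues: N=0 E=2 S=0 W=3
Step 2 [NS]: N:empty,E:wait,S:empty,W:wait | queues: N=0 E=2 S=0 W=3
Step 3 [NS]: N:empty,E:wait,S:empty,W:wait | queues: N=0 E=2 S=0 W=3
Step 4 [NS]: N:empty,E:wait,S:empty,W:wait | queues: N=0 E=2 S=0 W=3
Step 5 [EW]: N:wait,E:car3-GO,S:wait,W:car1-GO | queues: N=0 E=1 S=0 W=2
Step 6 [EW]: N:wait,E:car6-GO,S:wait,W:car4-GO | queues: N=0 E=0 S=0 W=1
Cars crossed by step 6: 5

Answer: 5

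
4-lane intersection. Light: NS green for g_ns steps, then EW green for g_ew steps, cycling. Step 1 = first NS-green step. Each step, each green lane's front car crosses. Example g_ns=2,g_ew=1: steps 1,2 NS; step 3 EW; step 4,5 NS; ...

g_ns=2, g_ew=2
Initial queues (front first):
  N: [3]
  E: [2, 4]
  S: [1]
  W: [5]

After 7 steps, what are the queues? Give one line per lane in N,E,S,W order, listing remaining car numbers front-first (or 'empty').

Step 1 [NS]: N:car3-GO,E:wait,S:car1-GO,W:wait | queues: N=0 E=2 S=0 W=1
Step 2 [NS]: N:empty,E:wait,S:empty,W:wait | queues: N=0 E=2 S=0 W=1
Step 3 [EW]: N:wait,E:car2-GO,S:wait,W:car5-GO | queues: N=0 E=1 S=0 W=0
Step 4 [EW]: N:wait,E:car4-GO,S:wait,W:empty | queues: N=0 E=0 S=0 W=0

N: empty
E: empty
S: empty
W: empty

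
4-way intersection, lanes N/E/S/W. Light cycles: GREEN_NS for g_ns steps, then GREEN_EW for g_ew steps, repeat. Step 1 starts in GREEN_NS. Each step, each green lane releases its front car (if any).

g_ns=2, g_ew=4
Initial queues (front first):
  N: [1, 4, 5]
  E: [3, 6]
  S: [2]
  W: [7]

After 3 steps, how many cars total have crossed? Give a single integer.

Step 1 [NS]: N:car1-GO,E:wait,S:car2-GO,W:wait | queues: N=2 E=2 S=0 W=1
Step 2 [NS]: N:car4-GO,E:wait,S:empty,W:wait | queues: N=1 E=2 S=0 W=1
Step 3 [EW]: N:wait,E:car3-GO,S:wait,W:car7-GO | queues: N=1 E=1 S=0 W=0
Cars crossed by step 3: 5

Answer: 5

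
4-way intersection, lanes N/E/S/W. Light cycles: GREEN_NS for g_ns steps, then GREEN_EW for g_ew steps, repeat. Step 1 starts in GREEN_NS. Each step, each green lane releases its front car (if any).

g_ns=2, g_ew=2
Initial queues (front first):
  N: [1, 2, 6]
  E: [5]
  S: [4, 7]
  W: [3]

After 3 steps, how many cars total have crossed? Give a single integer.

Answer: 6

Derivation:
Step 1 [NS]: N:car1-GO,E:wait,S:car4-GO,W:wait | queues: N=2 E=1 S=1 W=1
Step 2 [NS]: N:car2-GO,E:wait,S:car7-GO,W:wait | queues: N=1 E=1 S=0 W=1
Step 3 [EW]: N:wait,E:car5-GO,S:wait,W:car3-GO | queues: N=1 E=0 S=0 W=0
Cars crossed by step 3: 6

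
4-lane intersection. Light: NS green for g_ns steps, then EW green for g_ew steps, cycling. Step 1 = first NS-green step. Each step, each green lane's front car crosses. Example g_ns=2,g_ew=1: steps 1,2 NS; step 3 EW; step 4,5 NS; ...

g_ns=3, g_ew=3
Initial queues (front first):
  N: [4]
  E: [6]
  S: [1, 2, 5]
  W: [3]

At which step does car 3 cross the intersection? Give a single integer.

Step 1 [NS]: N:car4-GO,E:wait,S:car1-GO,W:wait | queues: N=0 E=1 S=2 W=1
Step 2 [NS]: N:empty,E:wait,S:car2-GO,W:wait | queues: N=0 E=1 S=1 W=1
Step 3 [NS]: N:empty,E:wait,S:car5-GO,W:wait | queues: N=0 E=1 S=0 W=1
Step 4 [EW]: N:wait,E:car6-GO,S:wait,W:car3-GO | queues: N=0 E=0 S=0 W=0
Car 3 crosses at step 4

4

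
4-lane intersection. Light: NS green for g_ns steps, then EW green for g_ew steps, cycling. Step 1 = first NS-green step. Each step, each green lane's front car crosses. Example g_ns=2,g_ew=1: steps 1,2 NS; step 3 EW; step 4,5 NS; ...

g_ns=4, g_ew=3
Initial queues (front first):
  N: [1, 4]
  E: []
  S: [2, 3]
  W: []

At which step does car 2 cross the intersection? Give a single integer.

Step 1 [NS]: N:car1-GO,E:wait,S:car2-GO,W:wait | queues: N=1 E=0 S=1 W=0
Step 2 [NS]: N:car4-GO,E:wait,S:car3-GO,W:wait | queues: N=0 E=0 S=0 W=0
Car 2 crosses at step 1

1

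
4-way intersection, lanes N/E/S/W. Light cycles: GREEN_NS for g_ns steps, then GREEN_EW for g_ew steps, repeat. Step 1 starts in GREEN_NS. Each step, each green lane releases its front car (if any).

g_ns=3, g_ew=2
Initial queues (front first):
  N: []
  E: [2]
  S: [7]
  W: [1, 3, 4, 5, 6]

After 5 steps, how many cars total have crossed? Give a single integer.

Answer: 4

Derivation:
Step 1 [NS]: N:empty,E:wait,S:car7-GO,W:wait | queues: N=0 E=1 S=0 W=5
Step 2 [NS]: N:empty,E:wait,S:empty,W:wait | queues: N=0 E=1 S=0 W=5
Step 3 [NS]: N:empty,E:wait,S:empty,W:wait | queues: N=0 E=1 S=0 W=5
Step 4 [EW]: N:wait,E:car2-GO,S:wait,W:car1-GO | queues: N=0 E=0 S=0 W=4
Step 5 [EW]: N:wait,E:empty,S:wait,W:car3-GO | queues: N=0 E=0 S=0 W=3
Cars crossed by step 5: 4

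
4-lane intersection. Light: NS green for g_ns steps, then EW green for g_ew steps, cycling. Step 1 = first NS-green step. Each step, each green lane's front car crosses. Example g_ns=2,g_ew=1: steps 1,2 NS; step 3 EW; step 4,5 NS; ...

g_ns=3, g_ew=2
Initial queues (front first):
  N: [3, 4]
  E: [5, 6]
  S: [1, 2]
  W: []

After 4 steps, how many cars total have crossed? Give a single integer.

Answer: 5

Derivation:
Step 1 [NS]: N:car3-GO,E:wait,S:car1-GO,W:wait | queues: N=1 E=2 S=1 W=0
Step 2 [NS]: N:car4-GO,E:wait,S:car2-GO,W:wait | queues: N=0 E=2 S=0 W=0
Step 3 [NS]: N:empty,E:wait,S:empty,W:wait | queues: N=0 E=2 S=0 W=0
Step 4 [EW]: N:wait,E:car5-GO,S:wait,W:empty | queues: N=0 E=1 S=0 W=0
Cars crossed by step 4: 5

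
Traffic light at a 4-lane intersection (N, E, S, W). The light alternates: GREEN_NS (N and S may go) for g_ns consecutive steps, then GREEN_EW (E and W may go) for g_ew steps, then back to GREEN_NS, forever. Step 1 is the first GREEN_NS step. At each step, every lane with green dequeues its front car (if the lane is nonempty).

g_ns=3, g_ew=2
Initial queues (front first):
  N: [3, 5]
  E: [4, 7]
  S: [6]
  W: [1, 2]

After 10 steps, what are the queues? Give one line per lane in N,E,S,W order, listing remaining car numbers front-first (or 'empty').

Step 1 [NS]: N:car3-GO,E:wait,S:car6-GO,W:wait | queues: N=1 E=2 S=0 W=2
Step 2 [NS]: N:car5-GO,E:wait,S:empty,W:wait | queues: N=0 E=2 S=0 W=2
Step 3 [NS]: N:empty,E:wait,S:empty,W:wait | queues: N=0 E=2 S=0 W=2
Step 4 [EW]: N:wait,E:car4-GO,S:wait,W:car1-GO | queues: N=0 E=1 S=0 W=1
Step 5 [EW]: N:wait,E:car7-GO,S:wait,W:car2-GO | queues: N=0 E=0 S=0 W=0

N: empty
E: empty
S: empty
W: empty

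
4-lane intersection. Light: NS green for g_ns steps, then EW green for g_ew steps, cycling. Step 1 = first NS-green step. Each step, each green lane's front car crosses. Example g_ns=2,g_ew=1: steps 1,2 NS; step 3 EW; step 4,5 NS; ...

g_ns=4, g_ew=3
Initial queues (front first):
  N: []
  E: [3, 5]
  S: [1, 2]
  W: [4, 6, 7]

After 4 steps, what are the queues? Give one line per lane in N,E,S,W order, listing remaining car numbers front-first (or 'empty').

Step 1 [NS]: N:empty,E:wait,S:car1-GO,W:wait | queues: N=0 E=2 S=1 W=3
Step 2 [NS]: N:empty,E:wait,S:car2-GO,W:wait | queues: N=0 E=2 S=0 W=3
Step 3 [NS]: N:empty,E:wait,S:empty,W:wait | queues: N=0 E=2 S=0 W=3
Step 4 [NS]: N:empty,E:wait,S:empty,W:wait | queues: N=0 E=2 S=0 W=3

N: empty
E: 3 5
S: empty
W: 4 6 7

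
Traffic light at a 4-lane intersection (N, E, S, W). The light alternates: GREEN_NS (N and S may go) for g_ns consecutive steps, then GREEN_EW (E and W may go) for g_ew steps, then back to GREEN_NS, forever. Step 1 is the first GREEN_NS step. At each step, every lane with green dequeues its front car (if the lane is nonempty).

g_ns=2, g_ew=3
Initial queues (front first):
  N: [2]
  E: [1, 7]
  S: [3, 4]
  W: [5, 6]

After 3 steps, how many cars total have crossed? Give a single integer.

Step 1 [NS]: N:car2-GO,E:wait,S:car3-GO,W:wait | queues: N=0 E=2 S=1 W=2
Step 2 [NS]: N:empty,E:wait,S:car4-GO,W:wait | queues: N=0 E=2 S=0 W=2
Step 3 [EW]: N:wait,E:car1-GO,S:wait,W:car5-GO | queues: N=0 E=1 S=0 W=1
Cars crossed by step 3: 5

Answer: 5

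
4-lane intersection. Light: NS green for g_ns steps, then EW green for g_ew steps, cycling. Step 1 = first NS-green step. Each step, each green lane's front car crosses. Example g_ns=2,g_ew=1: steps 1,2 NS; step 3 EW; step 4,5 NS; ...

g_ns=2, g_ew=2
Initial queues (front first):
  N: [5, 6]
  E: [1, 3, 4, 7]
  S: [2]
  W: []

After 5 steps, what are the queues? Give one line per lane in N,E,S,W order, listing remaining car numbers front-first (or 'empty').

Step 1 [NS]: N:car5-GO,E:wait,S:car2-GO,W:wait | queues: N=1 E=4 S=0 W=0
Step 2 [NS]: N:car6-GO,E:wait,S:empty,W:wait | queues: N=0 E=4 S=0 W=0
Step 3 [EW]: N:wait,E:car1-GO,S:wait,W:empty | queues: N=0 E=3 S=0 W=0
Step 4 [EW]: N:wait,E:car3-GO,S:wait,W:empty | queues: N=0 E=2 S=0 W=0
Step 5 [NS]: N:empty,E:wait,S:empty,W:wait | queues: N=0 E=2 S=0 W=0

N: empty
E: 4 7
S: empty
W: empty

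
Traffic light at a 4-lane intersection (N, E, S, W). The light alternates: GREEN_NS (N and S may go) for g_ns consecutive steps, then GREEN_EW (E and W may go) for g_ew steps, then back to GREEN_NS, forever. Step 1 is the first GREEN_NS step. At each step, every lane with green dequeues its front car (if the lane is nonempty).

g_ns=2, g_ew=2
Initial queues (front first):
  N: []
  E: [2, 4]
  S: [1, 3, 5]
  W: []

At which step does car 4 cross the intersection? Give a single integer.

Step 1 [NS]: N:empty,E:wait,S:car1-GO,W:wait | queues: N=0 E=2 S=2 W=0
Step 2 [NS]: N:empty,E:wait,S:car3-GO,W:wait | queues: N=0 E=2 S=1 W=0
Step 3 [EW]: N:wait,E:car2-GO,S:wait,W:empty | queues: N=0 E=1 S=1 W=0
Step 4 [EW]: N:wait,E:car4-GO,S:wait,W:empty | queues: N=0 E=0 S=1 W=0
Step 5 [NS]: N:empty,E:wait,S:car5-GO,W:wait | queues: N=0 E=0 S=0 W=0
Car 4 crosses at step 4

4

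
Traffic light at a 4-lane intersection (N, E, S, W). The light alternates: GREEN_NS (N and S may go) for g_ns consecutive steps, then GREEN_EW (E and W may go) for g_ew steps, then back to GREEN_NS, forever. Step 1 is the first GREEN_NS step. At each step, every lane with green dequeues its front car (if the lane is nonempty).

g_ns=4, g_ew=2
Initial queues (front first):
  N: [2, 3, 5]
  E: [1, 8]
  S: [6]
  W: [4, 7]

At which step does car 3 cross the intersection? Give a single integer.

Step 1 [NS]: N:car2-GO,E:wait,S:car6-GO,W:wait | queues: N=2 E=2 S=0 W=2
Step 2 [NS]: N:car3-GO,E:wait,S:empty,W:wait | queues: N=1 E=2 S=0 W=2
Step 3 [NS]: N:car5-GO,E:wait,S:empty,W:wait | queues: N=0 E=2 S=0 W=2
Step 4 [NS]: N:empty,E:wait,S:empty,W:wait | queues: N=0 E=2 S=0 W=2
Step 5 [EW]: N:wait,E:car1-GO,S:wait,W:car4-GO | queues: N=0 E=1 S=0 W=1
Step 6 [EW]: N:wait,E:car8-GO,S:wait,W:car7-GO | queues: N=0 E=0 S=0 W=0
Car 3 crosses at step 2

2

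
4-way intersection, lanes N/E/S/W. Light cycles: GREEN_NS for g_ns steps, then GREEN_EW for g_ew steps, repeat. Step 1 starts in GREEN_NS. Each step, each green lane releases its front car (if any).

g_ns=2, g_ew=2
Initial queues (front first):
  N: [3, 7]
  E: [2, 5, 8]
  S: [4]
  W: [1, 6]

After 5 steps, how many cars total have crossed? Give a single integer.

Step 1 [NS]: N:car3-GO,E:wait,S:car4-GO,W:wait | queues: N=1 E=3 S=0 W=2
Step 2 [NS]: N:car7-GO,E:wait,S:empty,W:wait | queues: N=0 E=3 S=0 W=2
Step 3 [EW]: N:wait,E:car2-GO,S:wait,W:car1-GO | queues: N=0 E=2 S=0 W=1
Step 4 [EW]: N:wait,E:car5-GO,S:wait,W:car6-GO | queues: N=0 E=1 S=0 W=0
Step 5 [NS]: N:empty,E:wait,S:empty,W:wait | queues: N=0 E=1 S=0 W=0
Cars crossed by step 5: 7

Answer: 7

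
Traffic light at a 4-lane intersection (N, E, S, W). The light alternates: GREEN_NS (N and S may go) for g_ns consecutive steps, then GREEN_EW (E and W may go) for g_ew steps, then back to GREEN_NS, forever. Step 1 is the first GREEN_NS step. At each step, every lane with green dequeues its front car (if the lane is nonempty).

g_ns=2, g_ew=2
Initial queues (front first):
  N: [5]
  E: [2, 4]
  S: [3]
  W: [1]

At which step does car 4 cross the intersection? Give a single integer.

Step 1 [NS]: N:car5-GO,E:wait,S:car3-GO,W:wait | queues: N=0 E=2 S=0 W=1
Step 2 [NS]: N:empty,E:wait,S:empty,W:wait | queues: N=0 E=2 S=0 W=1
Step 3 [EW]: N:wait,E:car2-GO,S:wait,W:car1-GO | queues: N=0 E=1 S=0 W=0
Step 4 [EW]: N:wait,E:car4-GO,S:wait,W:empty | queues: N=0 E=0 S=0 W=0
Car 4 crosses at step 4

4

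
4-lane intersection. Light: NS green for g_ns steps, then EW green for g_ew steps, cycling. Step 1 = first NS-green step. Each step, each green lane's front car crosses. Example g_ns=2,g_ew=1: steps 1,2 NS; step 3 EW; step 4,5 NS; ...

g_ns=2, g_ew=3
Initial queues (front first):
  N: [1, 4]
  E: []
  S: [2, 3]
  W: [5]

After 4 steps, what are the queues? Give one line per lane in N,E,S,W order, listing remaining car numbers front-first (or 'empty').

Step 1 [NS]: N:car1-GO,E:wait,S:car2-GO,W:wait | queues: N=1 E=0 S=1 W=1
Step 2 [NS]: N:car4-GO,E:wait,S:car3-GO,W:wait | queues: N=0 E=0 S=0 W=1
Step 3 [EW]: N:wait,E:empty,S:wait,W:car5-GO | queues: N=0 E=0 S=0 W=0

N: empty
E: empty
S: empty
W: empty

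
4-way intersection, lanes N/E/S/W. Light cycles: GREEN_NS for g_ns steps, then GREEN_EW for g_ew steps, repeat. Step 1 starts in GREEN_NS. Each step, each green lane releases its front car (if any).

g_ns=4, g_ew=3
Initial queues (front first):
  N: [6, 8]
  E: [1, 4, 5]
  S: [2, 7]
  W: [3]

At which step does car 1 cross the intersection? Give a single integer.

Step 1 [NS]: N:car6-GO,E:wait,S:car2-GO,W:wait | queues: N=1 E=3 S=1 W=1
Step 2 [NS]: N:car8-GO,E:wait,S:car7-GO,W:wait | queues: N=0 E=3 S=0 W=1
Step 3 [NS]: N:empty,E:wait,S:empty,W:wait | queues: N=0 E=3 S=0 W=1
Step 4 [NS]: N:empty,E:wait,S:empty,W:wait | queues: N=0 E=3 S=0 W=1
Step 5 [EW]: N:wait,E:car1-GO,S:wait,W:car3-GO | queues: N=0 E=2 S=0 W=0
Step 6 [EW]: N:wait,E:car4-GO,S:wait,W:empty | queues: N=0 E=1 S=0 W=0
Step 7 [EW]: N:wait,E:car5-GO,S:wait,W:empty | queues: N=0 E=0 S=0 W=0
Car 1 crosses at step 5

5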